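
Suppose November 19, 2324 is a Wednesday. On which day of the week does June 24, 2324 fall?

Count forward from the earlier date (June 24, 2324) to the later (November 19, 2324):
June 2324: 30 − 24 = 6 days remain.
Then July (31), August (31), September (30), October (31): 31 + 31 + 30 + 31 = 123 days.
November 1–19, 2324: 19 days.
Total: 6 + 123 + 19 = 148 days.
148 mod 7 = 1, so 1 day before Wednesday is Tuesday.

Tuesday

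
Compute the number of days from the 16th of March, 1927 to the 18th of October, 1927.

216

March 1927: 31 − 16 = 15 days remain.
Then April (30), May (31), June (30), July (31), August (31), September (30): 30 + 31 + 30 + 31 + 31 + 30 = 183 days.
October 1–18, 1927: 18 days.
Total: 15 + 183 + 18 = 216 days.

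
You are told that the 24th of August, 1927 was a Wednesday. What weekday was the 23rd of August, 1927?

Tuesday

Count forward from the earlier date (August 23, 1927) to the later (August 24, 1927):
Within August 1927: 24 − 23 = 1 day.
1 mod 7 = 1, so 1 day before Wednesday is Tuesday.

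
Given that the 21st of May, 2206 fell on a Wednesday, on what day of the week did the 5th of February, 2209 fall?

May 21, 2206 → May 21, 2207: 365 days.
May 21, 2207 → May 21, 2208: 366 days (2208 is a leap year).
May 2208: 31 − 21 = 10 days remain.
Then June (30), July (31), August (31), September (30), October (31), November (30), December (31), January (31): 30 + 31 + 31 + 30 + 31 + 30 + 31 + 31 = 245 days.
February 1–5, 2209: 5 days (2209 is not a leap year).
Residual: 260 days.
Total: 991 days.
991 mod 7 = 4, so 4 days after Wednesday is Sunday.

Sunday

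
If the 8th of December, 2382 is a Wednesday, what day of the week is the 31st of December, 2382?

Within December 2382: 31 − 8 = 23 days.
23 mod 7 = 2, so 2 days after Wednesday is Friday.

Friday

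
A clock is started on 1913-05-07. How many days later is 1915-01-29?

May 7, 1913 → May 7, 1914: 365 days.
May 1914: 31 − 7 = 24 days remain.
Then June (30), July (31), August (31), September (30), October (31), November (30), December (31): 30 + 31 + 31 + 30 + 31 + 30 + 31 = 214 days.
January 1–29, 1915: 29 days.
Residual: 267 days.
Total: 632 days.

632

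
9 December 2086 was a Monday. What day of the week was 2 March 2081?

Sunday

Count forward from the earlier date (March 2, 2081) to the later (December 9, 2086):
March 2, 2081 → March 2, 2082: 365 days.
March 2, 2082 → March 2, 2083: 365 days.
March 2, 2083 → March 2, 2084: 366 days (2084 is a leap year).
March 2, 2084 → March 2, 2085: 365 days.
March 2, 2085 → March 2, 2086: 365 days.
March 2086: 31 − 2 = 29 days remain.
Then April (30), May (31), June (30), July (31), August (31), September (30), October (31), November (30): 30 + 31 + 30 + 31 + 31 + 30 + 31 + 30 = 244 days.
December 1–9, 2086: 9 days.
Residual: 282 days.
Total: 2108 days.
2108 mod 7 = 1, so 1 day before Monday is Sunday.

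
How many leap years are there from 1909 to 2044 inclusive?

34

Years divisible by 4: 1912, 1916, …, 2044 — 34 in all.
2000 is divisible by 400, so still leap.
No century exceptions apply. Count: 34.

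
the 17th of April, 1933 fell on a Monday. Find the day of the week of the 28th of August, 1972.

Monday

From April 17, 1933 to April 17, 1972: 39 years, of which 10 contain a Feb 29 — 29×365 + 10×366 = 14245 days.
April 1972: 30 − 17 = 13 days remain.
Then May (31), June (30), July (31): 31 + 30 + 31 = 92 days.
August 1–28, 1972: 28 days.
Residual: 133 days.
Total: 14378 days.
14378 is a multiple of 7, so the 28th of August, 1972 falls on the same weekday: Monday.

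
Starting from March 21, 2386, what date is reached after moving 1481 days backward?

March 1, 2382

Count 1481 days before March 21, 2386:
March 1, 2382 → March 1, 2383: 365 days.
March 1, 2383 → March 1, 2384: 366 days (2384 is a leap year).
March 1, 2384 → March 1, 2385: 365 days.
March 1, 2385 → March 1, 2386: 365 days.
Within March 2386: 21 − 1 = 20 days.
Total: 1481 days.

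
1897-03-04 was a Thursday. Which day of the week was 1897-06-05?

Saturday

March 1897: 31 − 4 = 27 days remain.
Then April (30), May (31): 30 + 31 = 61 days.
June 1–5, 1897: 5 days.
Total: 27 + 61 + 5 = 93 days.
93 mod 7 = 2, so 2 days after Thursday is Saturday.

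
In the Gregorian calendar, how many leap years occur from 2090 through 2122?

Years divisible by 4 in [2090, 2122]: 2092, 2096, 2100, 2104, 2108, 2112, 2116, 2120.
Of these, 2100 is divisible by 100 but not 400, so not leap.
Leap years: 8 − 1 = 7.

7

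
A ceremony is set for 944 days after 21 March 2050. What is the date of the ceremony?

20 October 2052

Count 944 days after March 21, 2050:
March 2050: 31 − 21 = 10 days remain.
Then 30 full months totalling 914 days.
October 1–20, 2052: 20 days.
Total: 10 + 914 + 20 = 944 days.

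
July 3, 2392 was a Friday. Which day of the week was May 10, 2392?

Sunday

Count forward from the earlier date (May 10, 2392) to the later (July 3, 2392):
May 2392: 31 − 10 = 21 days remain.
Then June (30): 30 days.
July 1–3, 2392: 3 days.
Total: 21 + 30 + 3 = 54 days.
54 mod 7 = 5, so 5 days before Friday is Sunday.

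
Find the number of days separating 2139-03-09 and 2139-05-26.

78

March 2139: 31 − 9 = 22 days remain.
Then April (30): 30 days.
May 1–26, 2139: 26 days.
Total: 22 + 30 + 26 = 78 days.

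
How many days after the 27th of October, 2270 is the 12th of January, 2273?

Day-of-year of October 27, 2270: 300.
Day-of-year of January 12, 2273: 12.
2270 has 365 days, so 365 − 300 = 65 days remain in 2270.
Full years: 2271: 365; 2272: 366. Sum = 731.
Total: 65 + 731 + 12 = 808 days.

808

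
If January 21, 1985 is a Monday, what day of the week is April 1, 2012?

From January 21, 1985 to January 21, 2012: 27 years, of which 6 contain a Feb 29 — 21×365 + 6×366 = 9861 days.
(2000 is a leap year (divisible by 400).)
January 2012: 31 − 21 = 10 days remain.
Then February 2012 (29), March (31): 29 + 31 = 60 days.
April 1, 2012: 1 day.
Residual: 71 days.
Total: 9932 days.
9932 mod 7 = 6, so 6 days after Monday is Sunday.

Sunday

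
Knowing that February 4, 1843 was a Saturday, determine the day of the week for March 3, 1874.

From February 4, 1843 to February 4, 1874: 31 years, of which 8 contain a Feb 29 — 23×365 + 8×366 = 11323 days.
February 1874: 28 − 4 = 24 days remain (1874 is not a leap year, so February has 28 days).
March 1–3, 1874: 3 days.
Residual: 27 days.
Total: 11350 days.
11350 mod 7 = 3, so 3 days after Saturday is Tuesday.

Tuesday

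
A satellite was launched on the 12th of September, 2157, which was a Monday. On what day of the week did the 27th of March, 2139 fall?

Count forward from the earlier date (March 27, 2139) to the later (September 12, 2157):
From March 27, 2139 to March 27, 2157: 18 years, of which 5 contain a Feb 29 — 13×365 + 5×366 = 6575 days.
March 2157: 31 − 27 = 4 days remain.
Then April (30), May (31), June (30), July (31), August (31): 30 + 31 + 30 + 31 + 31 = 153 days.
September 1–12, 2157: 12 days.
Residual: 169 days.
Total: 6744 days.
6744 mod 7 = 3, so 3 days before Monday is Friday.

Friday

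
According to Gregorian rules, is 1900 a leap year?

No

1900 is not a leap year (divisible by 100 but not 400).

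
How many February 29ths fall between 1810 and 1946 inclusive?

Years divisible by 4: 1812, 1816, …, 1944 — 34 in all.
Of these, 1900 is divisible by 100 but not 400, so not leap.
Leap years: 34 − 1 = 33.

33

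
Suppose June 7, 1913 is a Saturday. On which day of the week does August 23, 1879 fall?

Saturday

Count forward from the earlier date (August 23, 1879) to the later (June 7, 1913):
From August 23, 1879 to August 23, 1912: 33 years, of which 8 contain a Feb 29 — 25×365 + 8×366 = 12053 days.
(1900 is not a leap year (divisible by 100 but not 400).)
August 1912: 31 − 23 = 8 days remain.
Then 9 full months totalling 273 days.
June 1–7, 1913: 7 days.
Residual: 288 days.
Total: 12341 days.
12341 is a multiple of 7, so August 23, 1879 falls on the same weekday: Saturday.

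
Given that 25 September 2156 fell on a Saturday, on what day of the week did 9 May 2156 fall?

Count forward from the earlier date (May 9, 2156) to the later (September 25, 2156):
May 2156: 31 − 9 = 22 days remain.
Then June (30), July (31), August (31): 30 + 31 + 31 = 92 days.
September 1–25, 2156: 25 days.
Total: 22 + 92 + 25 = 139 days.
139 mod 7 = 6, so 6 days before Saturday is Sunday.

Sunday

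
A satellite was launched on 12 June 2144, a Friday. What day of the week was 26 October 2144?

June 2144: 30 − 12 = 18 days remain.
Then July (31), August (31), September (30): 31 + 31 + 30 = 92 days.
October 1–26, 2144: 26 days.
Total: 18 + 92 + 26 = 136 days.
136 mod 7 = 3, so 3 days after Friday is Monday.

Monday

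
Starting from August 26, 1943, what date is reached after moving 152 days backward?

March 27, 1943

Count 152 days before August 26, 1943:
March 1943: 31 − 27 = 4 days remain.
Then April (30), May (31), June (30), July (31): 30 + 31 + 30 + 31 = 122 days.
August 1–26, 1943: 26 days.
Total: 4 + 122 + 26 = 152 days.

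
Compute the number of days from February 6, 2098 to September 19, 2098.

225

February 2098: 28 − 6 = 22 days remain (2098 is not a leap year, so February has 28 days).
Then March (31), April (30), May (31), June (30), July (31), August (31): 31 + 30 + 31 + 30 + 31 + 31 = 184 days.
September 1–19, 2098: 19 days.
Total: 22 + 184 + 19 = 225 days.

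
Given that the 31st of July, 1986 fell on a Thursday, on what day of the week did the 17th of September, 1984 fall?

Monday

Count forward from the earlier date (September 17, 1984) to the later (July 31, 1986):
September 17, 1984 → September 17, 1985: 365 days.
September 1985: 30 − 17 = 13 days remain.
Then 9 full months totalling 273 days.
July 1–31, 1986: 31 days.
Residual: 317 days.
Total: 682 days.
682 mod 7 = 3, so 3 days before Thursday is Monday.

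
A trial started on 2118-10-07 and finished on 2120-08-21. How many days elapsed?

Day-of-year of October 7, 2118: 280.
Day-of-year of August 21, 2120: 234.
2118 has 365 days, so 365 − 280 = 85 days remain in 2118.
Full years: 2119: 365. Sum = 365.
Total: 85 + 365 + 234 = 684 days.

684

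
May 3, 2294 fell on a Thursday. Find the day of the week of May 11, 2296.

Monday

May 3, 2294 → May 3, 2295: 365 days.
May 3, 2295 → May 3, 2296: 366 days (2296 is a leap year).
Within May 2296: 11 − 3 = 8 days.
Total: 739 days.
739 mod 7 = 4, so 4 days after Thursday is Monday.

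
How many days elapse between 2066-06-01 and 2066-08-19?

79

June 2066: 30 − 1 = 29 days remain.
Then July (31): 31 days.
August 1–19, 2066: 19 days.
Total: 29 + 31 + 19 = 79 days.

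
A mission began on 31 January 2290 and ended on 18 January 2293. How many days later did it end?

1083

January 31, 2290 → January 31, 2291: 365 days.
January 31, 2291 → January 31, 2292: 365 days.
January 2292: 31 − 31 = 0 days remain.
Then 11 full months totalling 335 days.
January 1–18, 2293: 18 days.
Residual: 353 days.
Total: 1083 days.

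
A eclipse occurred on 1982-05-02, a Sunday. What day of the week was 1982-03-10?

Wednesday

Count forward from the earlier date (March 10, 1982) to the later (May 2, 1982):
March 1982: 31 − 10 = 21 days remain.
Then April (30): 30 days.
May 1–2, 1982: 2 days.
Total: 21 + 30 + 2 = 53 days.
53 mod 7 = 4, so 4 days before Sunday is Wednesday.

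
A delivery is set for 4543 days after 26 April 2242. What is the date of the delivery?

3 October 2254

Count 4543 days after April 26, 2242:
Day-of-year of April 26, 2242: 116.
Day-of-year of October 3, 2254: 276.
2242 has 365 days, so 365 − 116 = 249 days remain in 2242.
Full years 2243–2253: 8 common + 3 leap = 8×365 + 3×366 = 4018 days.
Total: 249 + 4018 + 276 = 4543 days.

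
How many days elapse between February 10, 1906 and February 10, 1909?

February 10, 1906 → February 10, 1907: 365 days.
February 10, 1907 → February 10, 1908: 365 days.
February 10, 1908 → February 10, 1909: 366 days (1908 is a leap year).
Total: 1096 days.

1096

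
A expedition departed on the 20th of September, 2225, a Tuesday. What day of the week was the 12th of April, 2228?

Saturday

Day-of-year of September 20, 2225: 263.
Day-of-year of April 12, 2228: 103.
2225 has 365 days, so 365 − 263 = 102 days remain in 2225.
Full years: 2226: 365; 2227: 365. Sum = 730.
Total: 102 + 730 + 103 = 935 days.
935 mod 7 = 4, so 4 days after Tuesday is Saturday.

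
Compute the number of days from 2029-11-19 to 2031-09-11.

661

Day-of-year of November 19, 2029: 323.
Day-of-year of September 11, 2031: 254.
2029 has 365 days, so 365 − 323 = 42 days remain in 2029.
Full years: 2030: 365. Sum = 365.
Total: 42 + 365 + 254 = 661 days.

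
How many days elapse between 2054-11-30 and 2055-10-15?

319

November 2054: 30 − 30 = 0 days remain.
Then 10 full months totalling 304 days.
October 1–15, 2055: 15 days.
Total: 0 + 304 + 15 = 319 days.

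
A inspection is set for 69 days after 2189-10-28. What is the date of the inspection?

2190-01-05

Count 69 days after October 28, 2189:
October 2189: 31 − 28 = 3 days remain.
Then November (30), December (31): 30 + 31 = 61 days.
January 1–5, 2190: 5 days.
Total: 3 + 61 + 5 = 69 days.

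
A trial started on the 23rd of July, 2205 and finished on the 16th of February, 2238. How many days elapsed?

11896

From July 23, 2205 to July 23, 2237: 32 years, of which 8 contain a Feb 29 — 24×365 + 8×366 = 11688 days.
July 2237: 31 − 23 = 8 days remain.
Then August (31), September (30), October (31), November (30), December (31), January (31): 31 + 30 + 31 + 30 + 31 + 31 = 184 days.
February 1–16, 2238: 16 days (2238 is not a leap year).
Residual: 208 days.
Total: 11896 days.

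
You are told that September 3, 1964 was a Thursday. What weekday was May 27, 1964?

Count forward from the earlier date (May 27, 1964) to the later (September 3, 1964):
May 1964: 31 − 27 = 4 days remain.
Then June (30), July (31), August (31): 30 + 31 + 31 = 92 days.
September 1–3, 1964: 3 days.
Total: 4 + 92 + 3 = 99 days.
99 mod 7 = 1, so 1 day before Thursday is Wednesday.

Wednesday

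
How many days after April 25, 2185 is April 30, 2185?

5

Within April 2185: 30 − 25 = 5 days.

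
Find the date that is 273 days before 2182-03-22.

2181-06-22

Count 273 days before March 22, 2182:
Day-of-year of June 22, 2181: 173.
Day-of-year of March 22, 2182: 81.
2181 has 365 days, so 365 − 173 = 192 days remain in 2181.
Total: 192 + 81 = 273 days.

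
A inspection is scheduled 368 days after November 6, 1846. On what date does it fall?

November 9, 1847

Count 368 days after November 6, 1846:
November 6, 1846 → November 6, 1847: 365 days.
Within November 1847: 9 − 6 = 3 days.
Total: 368 days.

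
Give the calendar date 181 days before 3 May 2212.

4 November 2211

Count 181 days before May 3, 2212:
November 2211: 30 − 4 = 26 days remain.
Then December (31), January (31), February 2212 (29), March (31), April (30): 31 + 31 + 29 + 31 + 30 = 152 days.
May 1–3, 2212: 3 days.
Total: 26 + 152 + 3 = 181 days.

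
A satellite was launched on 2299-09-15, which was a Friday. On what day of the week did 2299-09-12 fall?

Count forward from the earlier date (September 12, 2299) to the later (September 15, 2299):
Within September 2299: 15 − 12 = 3 days.
3 mod 7 = 3, so 3 days before Friday is Tuesday.

Tuesday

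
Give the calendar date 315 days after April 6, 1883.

February 15, 1884

Count 315 days after April 6, 1883:
April 1883: 30 − 6 = 24 days remain.
Then 9 full months totalling 276 days.
February 1–15, 1884: 15 days (1884 is a leap year).
Residual: 315 days.
Total: 315 days.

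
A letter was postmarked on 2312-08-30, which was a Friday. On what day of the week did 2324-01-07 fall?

From August 30, 2312 to August 30, 2323: 11 years, of which 2 contain a Feb 29 — 9×365 + 2×366 = 4017 days.
August 2323: 31 − 30 = 1 day remains.
Then September (30), October (31), November (30), December (31): 30 + 31 + 30 + 31 = 122 days.
January 1–7, 2324: 7 days.
Residual: 130 days.
Total: 4147 days.
4147 mod 7 = 3, so 3 days after Friday is Monday.

Monday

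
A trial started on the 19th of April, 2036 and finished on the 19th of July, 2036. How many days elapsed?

April 2036: 30 − 19 = 11 days remain.
Then May (31), June (30): 31 + 30 = 61 days.
July 1–19, 2036: 19 days.
Total: 11 + 61 + 19 = 91 days.

91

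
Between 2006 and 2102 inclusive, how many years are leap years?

23

Years divisible by 4: 2008, 2012, …, 2100 — 24 in all.
Of these, 2100 is divisible by 100 but not 400, so not leap.
Leap years: 24 − 1 = 23.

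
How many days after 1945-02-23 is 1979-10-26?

Day-of-year of February 23, 1945: 54.
Day-of-year of October 26, 1979: 299.
1945 has 365 days, so 365 − 54 = 311 days remain in 1945.
Full years 1946–1978: 25 common + 8 leap = 25×365 + 8×366 = 12053 days.
Total: 311 + 12053 + 299 = 12663 days.

12663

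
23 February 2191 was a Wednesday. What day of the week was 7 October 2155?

Tuesday

Count forward from the earlier date (October 7, 2155) to the later (February 23, 2191):
Day-of-year of October 7, 2155: 280.
Day-of-year of February 23, 2191: 54.
2155 has 365 days, so 365 − 280 = 85 days remain in 2155.
Full years 2156–2190: 26 common + 9 leap = 26×365 + 9×366 = 12784 days.
Total: 85 + 12784 + 54 = 12923 days.
12923 mod 7 = 1, so 1 day before Wednesday is Tuesday.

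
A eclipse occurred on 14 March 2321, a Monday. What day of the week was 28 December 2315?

Tuesday

Count forward from the earlier date (December 28, 2315) to the later (March 14, 2321):
Day-of-year of December 28, 2315: 362.
Day-of-year of March 14, 2321: 73.
2315 has 365 days, so 365 − 362 = 3 days remain in 2315.
Full years: 2316: 366; 2317: 365; 2318: 365; 2319: 365; 2320: 366. Sum = 1827.
Total: 3 + 1827 + 73 = 1903 days.
1903 mod 7 = 6, so 6 days before Monday is Tuesday.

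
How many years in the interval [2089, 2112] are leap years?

5

Years divisible by 4 in [2089, 2112]: 2092, 2096, 2100, 2104, 2108, 2112.
Of these, 2100 is divisible by 100 but not 400, so not leap.
Leap years: 6 − 1 = 5.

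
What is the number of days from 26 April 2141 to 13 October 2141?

170

April 2141: 30 − 26 = 4 days remain.
Then May (31), June (30), July (31), August (31), September (30): 31 + 30 + 31 + 31 + 30 = 153 days.
October 1–13, 2141: 13 days.
Total: 4 + 153 + 13 = 170 days.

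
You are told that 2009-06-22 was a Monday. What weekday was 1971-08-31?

Count forward from the earlier date (August 31, 1971) to the later (June 22, 2009):
From August 31, 1971 to August 31, 2008: 37 years, of which 10 contain a Feb 29 — 27×365 + 10×366 = 13515 days.
(2000 is a leap year (divisible by 400).)
August 2008: 31 − 31 = 0 days remain.
Then 9 full months totalling 273 days.
June 1–22, 2009: 22 days.
Residual: 295 days.
Total: 13810 days.
13810 mod 7 = 6, so 6 days before Monday is Tuesday.

Tuesday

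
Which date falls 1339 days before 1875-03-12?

1871-07-12

Count 1339 days before March 12, 1875:
Day-of-year of July 12, 1871: 193.
Day-of-year of March 12, 1875: 71.
1871 has 365 days, so 365 − 193 = 172 days remain in 1871.
Full years: 1872: 366; 1873: 365; 1874: 365. Sum = 1096.
Total: 172 + 1096 + 71 = 1339 days.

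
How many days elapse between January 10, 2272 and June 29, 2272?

January 2272: 31 − 10 = 21 days remain.
Then February 2272 (29), March (31), April (30), May (31): 29 + 31 + 30 + 31 = 121 days.
June 1–29, 2272: 29 days.
Total: 21 + 121 + 29 = 171 days.

171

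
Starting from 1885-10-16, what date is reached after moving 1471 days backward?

1881-10-06

Count 1471 days before October 16, 1885:
Day-of-year of October 6, 1881: 279.
Day-of-year of October 16, 1885: 289.
1881 has 365 days, so 365 − 279 = 86 days remain in 1881.
Full years: 1882: 365; 1883: 365; 1884: 366. Sum = 1096.
Total: 86 + 1096 + 289 = 1471 days.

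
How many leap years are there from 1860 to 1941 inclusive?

Years divisible by 4: 1860, 1864, …, 1940 — 21 in all.
Of these, 1900 is divisible by 100 but not 400, so not leap.
Leap years: 21 − 1 = 20.

20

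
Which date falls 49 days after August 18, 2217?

October 6, 2217

Count 49 days after August 18, 2217:
August 2217: 31 − 18 = 13 days remain.
Then September (30): 30 days.
October 1–6, 2217: 6 days.
Total: 13 + 30 + 6 = 49 days.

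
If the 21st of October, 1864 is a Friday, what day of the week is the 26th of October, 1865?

Thursday

Day-of-year of October 21, 1864: 295.
Day-of-year of October 26, 1865: 299.
1864 has 366 days, so 366 − 295 = 71 days remain in 1864.
Total: 71 + 299 = 370 days.
370 mod 7 = 6, so 6 days after Friday is Thursday.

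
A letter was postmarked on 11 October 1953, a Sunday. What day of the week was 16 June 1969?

Monday

From October 11, 1953 to October 11, 1968: 15 years, of which 4 contain a Feb 29 — 11×365 + 4×366 = 5479 days.
October 1968: 31 − 11 = 20 days remain.
Then November (30), December (31), January (31), February 1969 (28), March (31), April (30), May (31): 30 + 31 + 31 + 28 + 31 + 30 + 31 = 212 days.
June 1–16, 1969: 16 days.
Residual: 248 days.
Total: 5727 days.
5727 mod 7 = 1, so 1 day after Sunday is Monday.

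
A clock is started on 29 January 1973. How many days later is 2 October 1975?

January 29, 1973 → January 29, 1974: 365 days.
January 29, 1974 → January 29, 1975: 365 days.
January 1975: 31 − 29 = 2 days remain.
Then February 1975 (28), March (31), April (30), May (31), June (30), July (31), August (31), September (30): 28 + 31 + 30 + 31 + 30 + 31 + 31 + 30 = 242 days.
October 1–2, 1975: 2 days.
Residual: 246 days.
Total: 976 days.

976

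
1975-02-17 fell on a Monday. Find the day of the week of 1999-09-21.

From February 17, 1975 to February 17, 1999: 24 years, of which 6 contain a Feb 29 — 18×365 + 6×366 = 8766 days.
February 1999: 28 − 17 = 11 days remain (1999 is not a leap year, so February has 28 days).
Then March (31), April (30), May (31), June (30), July (31), August (31): 31 + 30 + 31 + 30 + 31 + 31 = 184 days.
September 1–21, 1999: 21 days.
Residual: 216 days.
Total: 8982 days.
8982 mod 7 = 1, so 1 day after Monday is Tuesday.

Tuesday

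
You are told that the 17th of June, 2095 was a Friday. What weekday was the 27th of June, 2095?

Monday

Within June 2095: 27 − 17 = 10 days.
10 mod 7 = 3, so 3 days after Friday is Monday.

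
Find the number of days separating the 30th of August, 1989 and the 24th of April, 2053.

Day-of-year of August 30, 1989: 242.
Day-of-year of April 24, 2053: 114.
1989 has 365 days, so 365 − 242 = 123 days remain in 1989.
Full years 1990–2052: 47 common + 16 leap = 47×365 + 16×366 = 23011 days.
Total: 123 + 23011 + 114 = 23248 days.

23248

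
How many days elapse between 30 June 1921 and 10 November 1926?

1959

Day-of-year of June 30, 1921: 181.
Day-of-year of November 10, 1926: 314.
1921 has 365 days, so 365 − 181 = 184 days remain in 1921.
Full years: 1922: 365; 1923: 365; 1924: 366; 1925: 365. Sum = 1461.
Total: 184 + 1461 + 314 = 1959 days.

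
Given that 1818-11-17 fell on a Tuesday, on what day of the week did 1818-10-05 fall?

Count forward from the earlier date (October 5, 1818) to the later (November 17, 1818):
October 1818: 31 − 5 = 26 days remain.
November 1–17, 1818: 17 days.
Total: 26 + 17 = 43 days.
43 mod 7 = 1, so 1 day before Tuesday is Monday.

Monday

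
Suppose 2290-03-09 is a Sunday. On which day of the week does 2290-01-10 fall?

Count forward from the earlier date (January 10, 2290) to the later (March 9, 2290):
January 2290: 31 − 10 = 21 days remain.
Then February 2290 (28): 28 days.
March 1–9, 2290: 9 days.
Total: 21 + 28 + 9 = 58 days.
58 mod 7 = 2, so 2 days before Sunday is Friday.

Friday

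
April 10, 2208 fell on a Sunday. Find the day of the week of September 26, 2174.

Count forward from the earlier date (September 26, 2174) to the later (April 10, 2208):
Day-of-year of September 26, 2174: 269.
Day-of-year of April 10, 2208: 101.
2174 has 365 days, so 365 − 269 = 96 days remain in 2174.
Full years 2175–2207: 26 common + 7 leap = 26×365 + 7×366 = 12052 days.
Total: 96 + 12052 + 101 = 12249 days.
12249 mod 7 = 6, so 6 days before Sunday is Monday.

Monday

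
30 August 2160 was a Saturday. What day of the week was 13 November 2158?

Count forward from the earlier date (November 13, 2158) to the later (August 30, 2160):
November 2158: 30 − 13 = 17 days remain.
Then 20 full months totalling 609 days.
August 1–30, 2160: 30 days.
Total: 17 + 609 + 30 = 656 days.
656 mod 7 = 5, so 5 days before Saturday is Monday.

Monday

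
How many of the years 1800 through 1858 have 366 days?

Years divisible by 4: 1800, 1804, …, 1856 — 15 in all.
Of these, 1800 is divisible by 100 but not 400, so not leap.
Leap years: 15 − 1 = 14.

14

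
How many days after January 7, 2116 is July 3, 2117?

Day-of-year of January 7, 2116: 7.
Day-of-year of July 3, 2117: 184.
2116 has 366 days, so 366 − 7 = 359 days remain in 2116.
Total: 359 + 184 = 543 days.

543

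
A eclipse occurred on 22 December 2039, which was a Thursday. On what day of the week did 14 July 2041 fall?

Day-of-year of December 22, 2039: 356.
Day-of-year of July 14, 2041: 195.
2039 has 365 days, so 365 − 356 = 9 days remain in 2039.
Full years: 2040: 366. Sum = 366.
Total: 9 + 366 + 195 = 570 days.
570 mod 7 = 3, so 3 days after Thursday is Sunday.

Sunday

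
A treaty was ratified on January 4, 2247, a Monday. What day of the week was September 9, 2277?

From January 4, 2247 to January 4, 2277: 30 years, of which 8 contain a Feb 29 — 22×365 + 8×366 = 10958 days.
January 2277: 31 − 4 = 27 days remain.
Then February 2277 (28), March (31), April (30), May (31), June (30), July (31), August (31): 28 + 31 + 30 + 31 + 30 + 31 + 31 = 212 days.
September 1–9, 2277: 9 days.
Residual: 248 days.
Total: 11206 days.
11206 mod 7 = 6, so 6 days after Monday is Sunday.

Sunday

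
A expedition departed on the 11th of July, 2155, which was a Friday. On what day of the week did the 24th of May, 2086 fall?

Count forward from the earlier date (May 24, 2086) to the later (July 11, 2155):
Day-of-year of May 24, 2086: 144.
Day-of-year of July 11, 2155: 192.
2086 has 365 days, so 365 − 144 = 221 days remain in 2086.
Full years 2087–2154: 52 common + 16 leap = 52×365 + 16×366 = 24836 days.
Total: 221 + 24836 + 192 = 25249 days.
25249 is a multiple of 7, so the 24th of May, 2086 falls on the same weekday: Friday.

Friday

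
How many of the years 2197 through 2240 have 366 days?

10

Years divisible by 4 in [2197, 2240]: 2200, 2204, 2208, 2212, 2216, 2220, 2224, 2228, 2232, 2236, 2240.
Of these, 2200 is divisible by 100 but not 400, so not leap.
Leap years: 11 − 1 = 10.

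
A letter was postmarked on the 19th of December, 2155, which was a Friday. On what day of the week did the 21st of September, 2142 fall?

Friday

Count forward from the earlier date (September 21, 2142) to the later (December 19, 2155):
Day-of-year of September 21, 2142: 264.
Day-of-year of December 19, 2155: 353.
2142 has 365 days, so 365 − 264 = 101 days remain in 2142.
Full years 2143–2154: 9 common + 3 leap = 9×365 + 3×366 = 4383 days.
Total: 101 + 4383 + 353 = 4837 days.
4837 is a multiple of 7, so the 21st of September, 2142 falls on the same weekday: Friday.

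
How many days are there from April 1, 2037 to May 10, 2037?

39

April 2037: 30 − 1 = 29 days remain.
May 1–10, 2037: 10 days.
Total: 29 + 10 = 39 days.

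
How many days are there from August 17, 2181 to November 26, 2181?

101

August 2181: 31 − 17 = 14 days remain.
Then September (30), October (31): 30 + 31 = 61 days.
November 1–26, 2181: 26 days.
Total: 14 + 61 + 26 = 101 days.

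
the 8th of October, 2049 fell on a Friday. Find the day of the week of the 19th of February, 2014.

Count forward from the earlier date (February 19, 2014) to the later (October 8, 2049):
Day-of-year of February 19, 2014: 50.
Day-of-year of October 8, 2049: 281.
2014 has 365 days, so 365 − 50 = 315 days remain in 2014.
Full years 2015–2048: 25 common + 9 leap = 25×365 + 9×366 = 12419 days.
Total: 315 + 12419 + 281 = 13015 days.
13015 mod 7 = 2, so 2 days before Friday is Wednesday.

Wednesday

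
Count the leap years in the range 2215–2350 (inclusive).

33

Years divisible by 4: 2216, 2220, …, 2348 — 34 in all.
Of these, 2300 is divisible by 100 but not 400, so not leap.
Leap years: 34 − 1 = 33.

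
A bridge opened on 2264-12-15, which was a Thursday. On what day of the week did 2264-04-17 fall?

Sunday

Count forward from the earlier date (April 17, 2264) to the later (December 15, 2264):
April 2264: 30 − 17 = 13 days remain.
Then May (31), June (30), July (31), August (31), September (30), October (31), November (30): 31 + 30 + 31 + 31 + 30 + 31 + 30 = 214 days.
December 1–15, 2264: 15 days.
Total: 13 + 214 + 15 = 242 days.
242 mod 7 = 4, so 4 days before Thursday is Sunday.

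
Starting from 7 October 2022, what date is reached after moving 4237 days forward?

14 May 2034

Count 4237 days after October 7, 2022:
From October 7, 2022 to October 7, 2033: 11 years, of which 3 contain a Feb 29 — 8×365 + 3×366 = 4018 days.
October 2033: 31 − 7 = 24 days remain.
Then November (30), December (31), January (31), February 2034 (28), March (31), April (30): 30 + 31 + 31 + 28 + 31 + 30 = 181 days.
May 1–14, 2034: 14 days.
Residual: 219 days.
Total: 4237 days.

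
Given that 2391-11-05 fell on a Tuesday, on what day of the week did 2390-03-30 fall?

Friday

Count forward from the earlier date (March 30, 2390) to the later (November 5, 2391):
Day-of-year of March 30, 2390: 89.
Day-of-year of November 5, 2391: 309.
2390 has 365 days, so 365 − 89 = 276 days remain in 2390.
Total: 276 + 309 = 585 days.
585 mod 7 = 4, so 4 days before Tuesday is Friday.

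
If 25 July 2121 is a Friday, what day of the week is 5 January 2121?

Count forward from the earlier date (January 5, 2121) to the later (July 25, 2121):
January 2121: 31 − 5 = 26 days remain.
Then February 2121 (28), March (31), April (30), May (31), June (30): 28 + 31 + 30 + 31 + 30 = 150 days.
July 1–25, 2121: 25 days.
Total: 26 + 150 + 25 = 201 days.
201 mod 7 = 5, so 5 days before Friday is Sunday.

Sunday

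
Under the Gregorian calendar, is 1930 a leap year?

1930 is not a leap year.

No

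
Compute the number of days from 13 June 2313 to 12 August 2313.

June 2313: 30 − 13 = 17 days remain.
Then July (31): 31 days.
August 1–12, 2313: 12 days.
Total: 17 + 31 + 12 = 60 days.

60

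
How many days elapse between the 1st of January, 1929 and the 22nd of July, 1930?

567

January 1, 1929 → January 1, 1930: 365 days.
January 1930: 31 − 1 = 30 days remain.
Then February 1930 (28), March (31), April (30), May (31), June (30): 28 + 31 + 30 + 31 + 30 = 150 days.
July 1–22, 1930: 22 days.
Residual: 202 days.
Total: 567 days.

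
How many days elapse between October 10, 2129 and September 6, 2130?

331

October 2129: 31 − 10 = 21 days remain.
Then 10 full months totalling 304 days.
September 1–6, 2130: 6 days.
Residual: 331 days.
Total: 331 days.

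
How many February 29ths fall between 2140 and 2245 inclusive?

Years divisible by 4: 2140, 2144, …, 2244 — 27 in all.
Of these, 2200 is divisible by 100 but not 400, so not leap.
Leap years: 27 − 1 = 26.

26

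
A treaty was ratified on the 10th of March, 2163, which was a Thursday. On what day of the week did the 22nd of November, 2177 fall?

Saturday

From March 10, 2163 to March 10, 2177: 14 years, of which 4 contain a Feb 29 — 10×365 + 4×366 = 5114 days.
March 2177: 31 − 10 = 21 days remain.
Then April (30), May (31), June (30), July (31), August (31), September (30), October (31): 30 + 31 + 30 + 31 + 31 + 30 + 31 = 214 days.
November 1–22, 2177: 22 days.
Residual: 257 days.
Total: 5371 days.
5371 mod 7 = 2, so 2 days after Thursday is Saturday.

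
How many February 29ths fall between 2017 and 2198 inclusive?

Years divisible by 4: 2020, 2024, …, 2196 — 45 in all.
Of these, 2100 is divisible by 100 but not 400, so not leap.
Leap years: 45 − 1 = 44.

44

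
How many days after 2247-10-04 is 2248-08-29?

October 2247: 31 − 4 = 27 days remain.
Then 9 full months totalling 274 days.
August 1–29, 2248: 29 days.
Residual: 330 days.
Total: 330 days.

330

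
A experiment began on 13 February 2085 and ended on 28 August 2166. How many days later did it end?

From February 13, 2085 to February 13, 2166: 81 years, of which 19 contain a Feb 29 — 62×365 + 19×366 = 29584 days.
(2100 is not a leap year (divisible by 100 but not 400).)
February 2166: 28 − 13 = 15 days remain (2166 is not a leap year, so February has 28 days).
Then March (31), April (30), May (31), June (30), July (31): 31 + 30 + 31 + 30 + 31 = 153 days.
August 1–28, 2166: 28 days.
Residual: 196 days.
Total: 29780 days.

29780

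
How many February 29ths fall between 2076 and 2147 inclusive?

17

Years divisible by 4: 2076, 2080, …, 2144 — 18 in all.
Of these, 2100 is divisible by 100 but not 400, so not leap.
Leap years: 18 − 1 = 17.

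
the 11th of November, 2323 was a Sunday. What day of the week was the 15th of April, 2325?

November 2323: 30 − 11 = 19 days remain.
Then 16 full months totalling 487 days.
April 1–15, 2325: 15 days.
Total: 19 + 487 + 15 = 521 days.
521 mod 7 = 3, so 3 days after Sunday is Wednesday.

Wednesday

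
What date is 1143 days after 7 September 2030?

24 October 2033

Count 1143 days after September 7, 2030:
September 7, 2030 → September 7, 2031: 365 days.
September 7, 2031 → September 7, 2032: 366 days (2032 is a leap year).
September 7, 2032 → September 7, 2033: 365 days.
September 2033: 30 − 7 = 23 days remain.
October 1–24, 2033: 24 days.
Residual: 47 days.
Total: 1143 days.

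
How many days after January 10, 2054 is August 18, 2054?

220

January 2054: 31 − 10 = 21 days remain.
Then February 2054 (28), March (31), April (30), May (31), June (30), July (31): 28 + 31 + 30 + 31 + 30 + 31 = 181 days.
August 1–18, 2054: 18 days.
Total: 21 + 181 + 18 = 220 days.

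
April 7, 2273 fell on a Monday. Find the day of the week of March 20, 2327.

From April 7, 2273 to April 7, 2326: 53 years, of which 12 contain a Feb 29 — 41×365 + 12×366 = 19357 days.
(2300 is not a leap year (divisible by 100 but not 400).)
April 2326: 30 − 7 = 23 days remain.
Then 10 full months totalling 304 days.
March 1–20, 2327: 20 days.
Residual: 347 days.
Total: 19704 days.
19704 mod 7 = 6, so 6 days after Monday is Sunday.

Sunday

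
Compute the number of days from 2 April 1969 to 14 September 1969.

April 1969: 30 − 2 = 28 days remain.
Then May (31), June (30), July (31), August (31): 31 + 30 + 31 + 31 = 123 days.
September 1–14, 1969: 14 days.
Total: 28 + 123 + 14 = 165 days.

165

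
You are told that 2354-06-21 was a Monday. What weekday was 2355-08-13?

Day-of-year of June 21, 2354: 172.
Day-of-year of August 13, 2355: 225.
2354 has 365 days, so 365 − 172 = 193 days remain in 2354.
Total: 193 + 225 = 418 days.
418 mod 7 = 5, so 5 days after Monday is Saturday.

Saturday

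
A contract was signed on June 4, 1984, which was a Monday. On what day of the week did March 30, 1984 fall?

Count forward from the earlier date (March 30, 1984) to the later (June 4, 1984):
March 1984: 31 − 30 = 1 day remains.
Then April (30), May (31): 30 + 31 = 61 days.
June 1–4, 1984: 4 days.
Total: 1 + 61 + 4 = 66 days.
66 mod 7 = 3, so 3 days before Monday is Friday.

Friday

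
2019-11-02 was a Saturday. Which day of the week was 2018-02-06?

Tuesday

Count forward from the earlier date (February 6, 2018) to the later (November 2, 2019):
February 2018: 28 − 6 = 22 days remain (2018 is not a leap year, so February has 28 days).
Then 20 full months totalling 610 days.
November 1–2, 2019: 2 days.
Total: 22 + 610 + 2 = 634 days.
634 mod 7 = 4, so 4 days before Saturday is Tuesday.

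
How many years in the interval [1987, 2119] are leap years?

32

Years divisible by 4: 1988, 1992, …, 2116 — 33 in all.
Of these, 2100 is divisible by 100 but not 400, so not leap.
2000 is divisible by 400, so still leap.
Leap years: 33 − 1 = 32.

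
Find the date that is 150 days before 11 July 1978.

11 February 1978

Count 150 days before July 11, 1978:
February 1978: 28 − 11 = 17 days remain (1978 is not a leap year, so February has 28 days).
Then March (31), April (30), May (31), June (30): 31 + 30 + 31 + 30 = 122 days.
July 1–11, 1978: 11 days.
Total: 17 + 122 + 11 = 150 days.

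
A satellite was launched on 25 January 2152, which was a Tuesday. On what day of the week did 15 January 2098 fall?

Count forward from the earlier date (January 15, 2098) to the later (January 25, 2152):
Day-of-year of January 15, 2098: 15.
Day-of-year of January 25, 2152: 25.
2098 has 365 days, so 365 − 15 = 350 days remain in 2098.
Full years 2099–2151: 41 common + 12 leap = 41×365 + 12×366 = 19357 days.
Total: 350 + 19357 + 25 = 19732 days.
19732 mod 7 = 6, so 6 days before Tuesday is Wednesday.

Wednesday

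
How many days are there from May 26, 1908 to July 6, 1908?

May 1908: 31 − 26 = 5 days remain.
Then June (30): 30 days.
July 1–6, 1908: 6 days.
Total: 5 + 30 + 6 = 41 days.

41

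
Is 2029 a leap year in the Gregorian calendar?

No

2029 is not a leap year.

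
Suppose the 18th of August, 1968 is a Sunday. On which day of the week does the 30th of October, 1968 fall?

Wednesday

August 1968: 31 − 18 = 13 days remain.
Then September (30): 30 days.
October 1–30, 1968: 30 days.
Total: 13 + 30 + 30 = 73 days.
73 mod 7 = 3, so 3 days after Sunday is Wednesday.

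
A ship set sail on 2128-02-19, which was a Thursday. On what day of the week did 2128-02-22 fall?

Sunday

Within February 2128: 22 − 19 = 3 days.
3 mod 7 = 3, so 3 days after Thursday is Sunday.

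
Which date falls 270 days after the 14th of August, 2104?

the 11th of May, 2105

Count 270 days after August 14, 2104:
Day-of-year of August 14, 2104: 227.
Day-of-year of May 11, 2105: 131.
2104 has 366 days, so 366 − 227 = 139 days remain in 2104.
Total: 139 + 131 = 270 days.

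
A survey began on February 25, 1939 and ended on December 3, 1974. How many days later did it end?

Day-of-year of February 25, 1939: 56.
Day-of-year of December 3, 1974: 337.
1939 has 365 days, so 365 − 56 = 309 days remain in 1939.
Full years 1940–1973: 25 common + 9 leap = 25×365 + 9×366 = 12419 days.
Total: 309 + 12419 + 337 = 13065 days.

13065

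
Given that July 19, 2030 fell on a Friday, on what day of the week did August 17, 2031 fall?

Sunday

July 19, 2030 → July 19, 2031: 365 days.
July 2031: 31 − 19 = 12 days remain.
August 1–17, 2031: 17 days.
Residual: 29 days.
Total: 394 days.
394 mod 7 = 2, so 2 days after Friday is Sunday.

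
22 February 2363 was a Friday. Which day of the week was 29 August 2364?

Saturday

February 22, 2363 → February 22, 2364: 365 days.
February 2364: 29 − 22 = 7 days remain (2364 is a leap year, so February has 29 days).
Then March (31), April (30), May (31), June (30), July (31): 31 + 30 + 31 + 30 + 31 = 153 days.
August 1–29, 2364: 29 days.
Residual: 189 days.
Total: 554 days.
554 mod 7 = 1, so 1 day after Friday is Saturday.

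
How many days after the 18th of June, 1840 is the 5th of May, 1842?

Day-of-year of June 18, 1840: 170.
Day-of-year of May 5, 1842: 125.
1840 has 366 days, so 366 − 170 = 196 days remain in 1840.
Full years: 1841: 365. Sum = 365.
Total: 196 + 365 + 125 = 686 days.

686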